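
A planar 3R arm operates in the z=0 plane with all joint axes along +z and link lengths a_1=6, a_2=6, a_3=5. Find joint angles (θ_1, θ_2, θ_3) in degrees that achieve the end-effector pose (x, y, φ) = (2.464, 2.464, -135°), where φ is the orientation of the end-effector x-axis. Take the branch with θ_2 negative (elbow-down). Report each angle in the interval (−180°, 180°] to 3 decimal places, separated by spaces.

wrist centre = target − a_3·(cos φ, sin φ) = (5.9995, 5.9995)
cos θ_2 = (71.9888−6²−6²)/(2·6·6) = -0.0002; θ_2 = -90.0089° (elbow-down)
β = atan2(5.9995,5.9995) = 45.0000°; ψ = atan2(-6.0000,5.9991) = -45.0045°
θ_1 = β − ψ = 90.0045°
θ_3 = φ − θ_1 − θ_2 = -134.9955° (wrapped to (-180°,180°])

90.004 -90.009 -134.996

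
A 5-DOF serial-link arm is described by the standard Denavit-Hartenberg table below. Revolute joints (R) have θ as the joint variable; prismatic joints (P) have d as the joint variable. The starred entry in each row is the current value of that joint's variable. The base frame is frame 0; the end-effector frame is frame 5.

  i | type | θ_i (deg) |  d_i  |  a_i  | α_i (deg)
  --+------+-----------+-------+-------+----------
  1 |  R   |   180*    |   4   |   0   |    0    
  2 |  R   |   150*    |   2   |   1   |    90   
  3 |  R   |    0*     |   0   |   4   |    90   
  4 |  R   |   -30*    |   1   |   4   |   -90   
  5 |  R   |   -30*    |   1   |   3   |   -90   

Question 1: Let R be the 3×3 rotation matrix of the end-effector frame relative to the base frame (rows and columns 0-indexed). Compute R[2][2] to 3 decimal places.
0.866

End-effector z-axis (col 2 of R) = (0.5000,-0.0000,0.8660)
R[2][2] = 0.8660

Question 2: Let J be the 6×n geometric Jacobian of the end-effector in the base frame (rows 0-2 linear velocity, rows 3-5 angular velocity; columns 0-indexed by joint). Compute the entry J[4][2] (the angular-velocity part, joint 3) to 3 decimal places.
-0.866

axis z_2 = (-0.5000,-0.8660,0.0000); lever o_n−o_2 = (10.0622,-3.0000,-2.5000)
cross product → J_v[:, 2] = (2.1651,-1.2500,10.2141)
J_ω[:, 2] = z_2
entry J[4][2] = -0.8660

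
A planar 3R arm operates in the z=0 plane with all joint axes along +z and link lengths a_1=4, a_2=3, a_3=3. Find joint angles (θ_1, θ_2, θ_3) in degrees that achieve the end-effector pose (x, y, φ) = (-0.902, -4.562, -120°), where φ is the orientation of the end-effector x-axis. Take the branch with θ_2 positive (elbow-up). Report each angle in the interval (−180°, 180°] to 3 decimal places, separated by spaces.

wrist centre = target − a_3·(cos φ, sin φ) = (0.5980, -1.9639)
cos θ_2 = (4.2146−4²−3²)/(2·4·3) = -0.8661; θ_2 = 150.0038° (elbow-up)
β = atan2(-1.9639,0.5980) = -73.0649°; ψ = atan2(1.4998,1.4018) = 46.9344°
θ_1 = β − ψ = -119.9993°
θ_3 = φ − θ_1 − θ_2 = -150.0044° (wrapped to (-180°,180°])

-119.999 150.004 -150.004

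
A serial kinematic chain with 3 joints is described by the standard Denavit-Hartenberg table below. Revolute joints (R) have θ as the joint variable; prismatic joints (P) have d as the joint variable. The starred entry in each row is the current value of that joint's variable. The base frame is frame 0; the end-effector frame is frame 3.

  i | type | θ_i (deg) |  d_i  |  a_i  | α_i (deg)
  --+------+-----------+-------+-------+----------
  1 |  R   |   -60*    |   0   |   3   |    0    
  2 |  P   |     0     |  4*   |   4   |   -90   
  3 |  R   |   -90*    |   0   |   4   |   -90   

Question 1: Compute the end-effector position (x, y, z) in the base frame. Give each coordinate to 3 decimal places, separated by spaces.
after link 1: o_1 = (1.5000, -2.5981, 0.0000)
after link 2: o_2 = (3.5000, -6.0622, 4.0000)
after link 3: o_3 = (3.5000, -6.0622, 8.0000)

3.500 -6.062 8.000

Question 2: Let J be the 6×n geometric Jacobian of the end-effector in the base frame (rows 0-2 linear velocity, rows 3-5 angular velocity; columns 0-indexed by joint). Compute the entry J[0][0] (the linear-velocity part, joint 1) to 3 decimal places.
6.062

axis z_0 = ẑ; lever o_n−o_0 = (3.5000,-6.0622,8.0000)
cross product → J_v[:, 0] = (6.0622,3.5000,-0.0000)
J_ω[:, 0] = z_0
entry J[0][0] = 6.0622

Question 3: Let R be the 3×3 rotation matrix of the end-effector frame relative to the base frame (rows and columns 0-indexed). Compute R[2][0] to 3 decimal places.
End-effector x-axis (col 0 of R) = (-0.0000,-0.0000,1.0000)
R[2][0] = 1.0000

1.000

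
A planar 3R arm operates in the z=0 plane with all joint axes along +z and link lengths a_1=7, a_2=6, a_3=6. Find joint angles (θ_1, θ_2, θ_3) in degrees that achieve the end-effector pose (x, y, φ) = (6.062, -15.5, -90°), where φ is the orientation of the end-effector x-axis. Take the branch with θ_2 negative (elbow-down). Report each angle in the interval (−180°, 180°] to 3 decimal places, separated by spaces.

-30.000 -60.002 0.002

wrist centre = target − a_3·(cos φ, sin φ) = (6.0620, -9.5000)
cos θ_2 = (126.9978−7²−6²)/(2·7·6) = 0.5000; θ_2 = -60.0017° (elbow-down)
β = atan2(-9.5000,6.0620) = -57.4578°; ψ = atan2(-5.1962,9.9998) = -27.4578°
θ_1 = β − ψ = -30.0000°
θ_3 = φ − θ_1 − θ_2 = 0.0017° (wrapped to (-180°,180°])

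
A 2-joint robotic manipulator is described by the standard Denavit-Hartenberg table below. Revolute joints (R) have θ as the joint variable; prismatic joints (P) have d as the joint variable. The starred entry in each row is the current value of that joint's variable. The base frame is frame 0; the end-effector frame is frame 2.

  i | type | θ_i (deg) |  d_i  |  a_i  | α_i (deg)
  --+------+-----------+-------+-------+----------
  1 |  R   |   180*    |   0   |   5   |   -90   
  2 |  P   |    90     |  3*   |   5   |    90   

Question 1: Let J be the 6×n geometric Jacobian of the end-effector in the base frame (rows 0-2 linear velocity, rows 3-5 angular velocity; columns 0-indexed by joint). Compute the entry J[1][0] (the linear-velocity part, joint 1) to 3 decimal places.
-5.000

axis z_0 = ẑ; lever o_n−o_0 = (-5.0000,-3.0000,-5.0000)
cross product → J_v[:, 0] = (3.0000,-5.0000,0.0000)
J_ω[:, 0] = z_0
entry J[1][0] = -5.0000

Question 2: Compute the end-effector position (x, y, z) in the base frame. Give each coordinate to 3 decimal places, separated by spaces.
after link 1: o_1 = (-5.0000, 0.0000, 0.0000)
after link 2: o_2 = (-5.0000, -3.0000, -5.0000)

-5.000 -3.000 -5.000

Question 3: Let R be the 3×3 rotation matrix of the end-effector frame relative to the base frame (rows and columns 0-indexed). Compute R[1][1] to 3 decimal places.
End-effector y-axis (col 1 of R) = (-0.0000,-1.0000,0.0000)
R[1][1] = -1.0000

-1.000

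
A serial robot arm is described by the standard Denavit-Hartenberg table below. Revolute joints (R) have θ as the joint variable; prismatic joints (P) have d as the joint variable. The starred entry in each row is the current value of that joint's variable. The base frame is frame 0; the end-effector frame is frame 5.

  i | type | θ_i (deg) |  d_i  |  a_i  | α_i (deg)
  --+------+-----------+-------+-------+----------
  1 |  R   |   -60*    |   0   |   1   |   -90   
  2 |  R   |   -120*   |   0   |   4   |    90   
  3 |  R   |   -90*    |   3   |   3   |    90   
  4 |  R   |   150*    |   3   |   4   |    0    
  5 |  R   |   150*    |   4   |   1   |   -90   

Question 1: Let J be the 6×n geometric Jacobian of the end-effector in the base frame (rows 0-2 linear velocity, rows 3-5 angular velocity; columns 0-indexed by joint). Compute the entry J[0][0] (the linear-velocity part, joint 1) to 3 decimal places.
-0.917

axis z_0 = ẑ; lever o_n−o_0 = (-0.5712,0.9175,-4.6651)
cross product → J_v[:, 0] = (-0.9175,-0.5712,0.0000)
J_ω[:, 0] = z_0
entry J[0][0] = -0.9175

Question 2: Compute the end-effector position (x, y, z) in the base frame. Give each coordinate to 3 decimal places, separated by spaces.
after link 1: o_1 = (0.5000, -0.8660, 0.0000)
after link 2: o_2 = (-0.5000, 0.8660, 3.4641)
after link 3: o_3 = (-4.3971, 1.6160, 1.9641)
after link 4: o_4 = (-1.5131, 3.5490, -1.6340)
after link 5: o_5 = (-0.5712, 0.9175, -4.6651)

-0.571 0.917 -4.665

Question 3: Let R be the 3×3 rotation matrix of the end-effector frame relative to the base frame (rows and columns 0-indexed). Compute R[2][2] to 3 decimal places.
-0.250

End-effector z-axis (col 2 of R) = (-0.9665,-0.0580,-0.2500)
R[2][2] = -0.2500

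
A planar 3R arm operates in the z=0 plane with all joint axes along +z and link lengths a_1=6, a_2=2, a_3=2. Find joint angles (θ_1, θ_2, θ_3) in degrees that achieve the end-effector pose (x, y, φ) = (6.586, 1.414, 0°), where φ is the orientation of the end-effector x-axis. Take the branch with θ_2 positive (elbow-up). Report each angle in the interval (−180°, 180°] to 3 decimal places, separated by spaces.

wrist centre = target − a_3·(cos φ, sin φ) = (4.5860, 1.4140)
cos θ_2 = (23.0308−6²−2²)/(2·6·2) = -0.7071; θ_2 = 134.9954° (elbow-up)
β = atan2(1.4140,4.5860) = 17.1361°; ψ = atan2(1.4143,4.5859) = 17.1402°
θ_1 = β − ψ = -0.0041°
θ_3 = φ − θ_1 − θ_2 = -134.9913° (wrapped to (-180°,180°])

-0.004 134.995 -134.991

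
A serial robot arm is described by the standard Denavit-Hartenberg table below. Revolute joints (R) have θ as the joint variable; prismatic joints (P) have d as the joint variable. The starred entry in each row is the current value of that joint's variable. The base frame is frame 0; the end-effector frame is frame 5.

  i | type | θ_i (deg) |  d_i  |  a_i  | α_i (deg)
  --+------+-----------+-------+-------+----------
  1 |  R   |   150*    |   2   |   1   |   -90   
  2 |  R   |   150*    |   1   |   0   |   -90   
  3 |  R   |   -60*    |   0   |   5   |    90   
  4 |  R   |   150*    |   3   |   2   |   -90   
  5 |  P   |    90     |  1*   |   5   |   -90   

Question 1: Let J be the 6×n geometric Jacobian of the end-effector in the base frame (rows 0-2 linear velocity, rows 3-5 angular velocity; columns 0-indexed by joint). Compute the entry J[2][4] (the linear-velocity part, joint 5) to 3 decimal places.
prismatic axis z_4 = (-0.3460,0.6998,-0.6250)
J_v[:, 4] = z_4; J_ω[:, 4] = (0,0,0)
entry J[2][4] = -0.6250

-0.625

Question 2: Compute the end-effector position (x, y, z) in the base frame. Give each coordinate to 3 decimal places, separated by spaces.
after link 1: o_1 = (-0.8660, 0.5000, 2.0000)
after link 2: o_2 = (-1.3660, -0.3660, 2.0000)
after link 3: o_3 = (-1.6561, -5.1986, 0.7500)
after link 4: o_4 = (-3.8212, -3.9486, 3.3481)
after link 5: o_5 = (0.3304, -2.9587, 0.5580)

0.330 -2.959 0.558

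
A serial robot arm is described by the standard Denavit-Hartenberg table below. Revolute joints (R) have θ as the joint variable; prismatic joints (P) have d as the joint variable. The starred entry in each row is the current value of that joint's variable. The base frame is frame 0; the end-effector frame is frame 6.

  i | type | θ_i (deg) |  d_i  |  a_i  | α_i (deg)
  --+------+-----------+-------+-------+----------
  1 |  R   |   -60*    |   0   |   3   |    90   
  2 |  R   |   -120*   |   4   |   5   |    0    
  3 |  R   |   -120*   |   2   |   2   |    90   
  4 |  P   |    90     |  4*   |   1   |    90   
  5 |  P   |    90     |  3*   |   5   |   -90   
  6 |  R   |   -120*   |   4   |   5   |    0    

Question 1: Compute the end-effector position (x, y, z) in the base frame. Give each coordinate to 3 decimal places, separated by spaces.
-1.866 -2.768 7.000

after link 1: o_1 = (1.5000, -2.5981, 0.0000)
after link 2: o_2 = (-3.2141, -2.4330, -4.3301)
after link 3: o_3 = (-5.4462, -2.5670, -2.5981)
after link 4: o_4 = (-4.5801, -6.0670, -0.5981)
after link 5: o_5 = (-3.1651, -8.5179, 4.5000)
after link 6: o_6 = (-1.8660, -2.7679, 7.0000)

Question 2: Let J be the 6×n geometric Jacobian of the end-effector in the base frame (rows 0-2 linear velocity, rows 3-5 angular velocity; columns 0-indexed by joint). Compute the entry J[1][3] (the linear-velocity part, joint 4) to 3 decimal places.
-0.750

prismatic axis z_3 = (0.4330,-0.7500,0.5000)
J_v[:, 3] = z_3; J_ω[:, 3] = (0,0,0)
entry J[1][3] = -0.7500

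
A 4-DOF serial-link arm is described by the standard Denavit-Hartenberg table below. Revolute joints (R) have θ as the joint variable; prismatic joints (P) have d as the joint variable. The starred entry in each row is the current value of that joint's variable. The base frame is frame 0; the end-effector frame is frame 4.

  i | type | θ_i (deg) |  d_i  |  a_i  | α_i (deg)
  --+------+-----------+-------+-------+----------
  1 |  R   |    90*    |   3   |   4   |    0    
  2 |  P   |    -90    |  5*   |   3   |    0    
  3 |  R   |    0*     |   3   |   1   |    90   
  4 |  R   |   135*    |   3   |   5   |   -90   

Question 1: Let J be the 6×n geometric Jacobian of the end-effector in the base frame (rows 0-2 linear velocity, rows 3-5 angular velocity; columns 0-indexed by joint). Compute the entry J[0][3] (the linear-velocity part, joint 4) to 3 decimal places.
axis z_3 = (0.0000,-1.0000,0.0000); lever o_n−o_3 = (-3.5355,-3.0000,3.5355)
cross product → J_v[:, 3] = (-3.5355,-0.0000,-3.5355)
J_ω[:, 3] = z_3
entry J[0][3] = -3.5355

-3.536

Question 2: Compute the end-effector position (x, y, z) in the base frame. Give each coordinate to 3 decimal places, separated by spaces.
0.464 1.000 14.536

after link 1: o_1 = (0.0000, 4.0000, 3.0000)
after link 2: o_2 = (3.0000, 4.0000, 8.0000)
after link 3: o_3 = (4.0000, 4.0000, 11.0000)
after link 4: o_4 = (0.4645, 1.0000, 14.5355)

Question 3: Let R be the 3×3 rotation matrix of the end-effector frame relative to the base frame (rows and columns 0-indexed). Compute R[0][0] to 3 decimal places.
-0.707

End-effector x-axis (col 0 of R) = (-0.7071,0.0000,0.7071)
R[0][0] = -0.7071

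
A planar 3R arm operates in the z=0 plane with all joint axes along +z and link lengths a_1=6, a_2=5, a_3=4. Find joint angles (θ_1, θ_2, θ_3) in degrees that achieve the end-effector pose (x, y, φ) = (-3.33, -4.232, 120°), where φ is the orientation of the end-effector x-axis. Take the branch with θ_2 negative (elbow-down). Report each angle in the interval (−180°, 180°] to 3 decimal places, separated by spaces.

-59.999 -90.001 -90.000

wrist centre = target − a_3·(cos φ, sin φ) = (-1.3300, -7.6961)
cos θ_2 = (60.9989−6²−5²)/(2·6·5) = -0.0000; θ_2 = -90.0011° (elbow-down)
β = atan2(-7.6961,-1.3300) = -99.8047°; ψ = atan2(-5.0000,5.9999) = -39.8060°
θ_1 = β − ψ = -59.9987°
θ_3 = φ − θ_1 − θ_2 = -90.0002° (wrapped to (-180°,180°])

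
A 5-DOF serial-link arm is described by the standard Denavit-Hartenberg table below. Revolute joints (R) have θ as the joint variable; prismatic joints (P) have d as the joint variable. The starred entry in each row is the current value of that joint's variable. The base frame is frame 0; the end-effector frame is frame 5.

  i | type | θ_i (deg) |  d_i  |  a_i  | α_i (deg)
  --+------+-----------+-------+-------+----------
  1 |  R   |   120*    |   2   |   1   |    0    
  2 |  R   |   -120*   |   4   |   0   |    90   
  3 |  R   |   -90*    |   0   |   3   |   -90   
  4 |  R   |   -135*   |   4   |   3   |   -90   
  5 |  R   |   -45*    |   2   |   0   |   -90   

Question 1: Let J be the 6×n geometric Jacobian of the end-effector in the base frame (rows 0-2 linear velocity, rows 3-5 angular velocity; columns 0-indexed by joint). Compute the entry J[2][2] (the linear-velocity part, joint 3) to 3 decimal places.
axis z_2 = (0.0000,-1.0000,0.0000); lever o_n−o_2 = (4.0000,-3.5355,-2.2929)
cross product → J_v[:, 2] = (2.2929,0.0000,4.0000)
J_ω[:, 2] = z_2
entry J[2][2] = 4.0000

4.000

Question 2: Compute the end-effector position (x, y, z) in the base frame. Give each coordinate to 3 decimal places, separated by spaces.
3.500 -2.670 3.707

after link 1: o_1 = (-0.5000, 0.8660, 2.0000)
after link 2: o_2 = (-0.5000, 0.8660, 6.0000)
after link 3: o_3 = (-0.5000, 0.8660, 3.0000)
after link 4: o_4 = (3.5000, -1.2553, 5.1213)
after link 5: o_5 = (3.5000, -2.6695, 3.7071)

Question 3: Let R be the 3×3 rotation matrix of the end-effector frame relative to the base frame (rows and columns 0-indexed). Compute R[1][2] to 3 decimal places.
End-effector z-axis (col 2 of R) = (-0.7071,-0.5000,0.5000)
R[1][2] = -0.5000

-0.500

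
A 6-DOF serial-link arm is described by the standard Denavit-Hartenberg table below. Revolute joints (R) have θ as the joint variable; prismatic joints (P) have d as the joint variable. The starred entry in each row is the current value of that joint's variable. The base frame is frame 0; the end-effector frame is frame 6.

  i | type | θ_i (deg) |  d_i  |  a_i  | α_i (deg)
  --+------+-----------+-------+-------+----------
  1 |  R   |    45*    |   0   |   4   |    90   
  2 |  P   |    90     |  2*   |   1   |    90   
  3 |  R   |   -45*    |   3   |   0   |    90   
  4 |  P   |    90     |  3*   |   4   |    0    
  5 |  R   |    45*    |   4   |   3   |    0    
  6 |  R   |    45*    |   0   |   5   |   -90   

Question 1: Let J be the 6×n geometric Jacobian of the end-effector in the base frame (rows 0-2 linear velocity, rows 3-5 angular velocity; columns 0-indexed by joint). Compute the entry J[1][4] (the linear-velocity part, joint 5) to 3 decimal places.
axis z_4 = (-0.5000,0.5000,-0.7071); lever o_n−o_4 = (3.0607,-0.0607,-7.8640)
cross product → J_v[:, 4] = (-3.9749,-6.0962,-1.5000)
J_ω[:, 4] = z_4
entry J[1][4] = -6.0962

-6.096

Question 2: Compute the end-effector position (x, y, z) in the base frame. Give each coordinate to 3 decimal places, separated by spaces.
10.753 7.803 -8.985

after link 1: o_1 = (2.8284, 2.8284, 0.0000)
after link 2: o_2 = (4.2426, 1.4142, 1.0000)
after link 3: o_3 = (6.3640, 3.5355, 1.0000)
after link 4: o_4 = (7.6924, 7.8640, -1.1213)
after link 5: o_5 = (8.2530, 10.3033, -5.4497)
after link 6: o_6 = (10.7530, 7.8033, -8.9853)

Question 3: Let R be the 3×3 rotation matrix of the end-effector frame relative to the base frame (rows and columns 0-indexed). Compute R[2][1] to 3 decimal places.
End-effector y-axis (col 1 of R) = (0.5000,-0.5000,0.7071)
R[2][1] = 0.7071

0.707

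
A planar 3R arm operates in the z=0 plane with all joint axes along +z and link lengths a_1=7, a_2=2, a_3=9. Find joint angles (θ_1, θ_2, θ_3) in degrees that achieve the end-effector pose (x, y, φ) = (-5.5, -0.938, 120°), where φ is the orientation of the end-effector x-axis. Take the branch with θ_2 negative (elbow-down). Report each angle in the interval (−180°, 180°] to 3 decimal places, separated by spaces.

wrist centre = target − a_3·(cos φ, sin φ) = (-1.0000, -8.7322)
cos θ_2 = (77.2518−7²−2²)/(2·7·2) = 0.8661; θ_2 = -29.9873° (elbow-down)
β = atan2(-8.7322,-1.0000) = -96.5330°; ψ = atan2(-0.9996,8.7323) = -6.5304°
θ_1 = β − ψ = -90.0025°
θ_3 = φ − θ_1 − θ_2 = -120.0102° (wrapped to (-180°,180°])

-90.003 -29.987 -120.010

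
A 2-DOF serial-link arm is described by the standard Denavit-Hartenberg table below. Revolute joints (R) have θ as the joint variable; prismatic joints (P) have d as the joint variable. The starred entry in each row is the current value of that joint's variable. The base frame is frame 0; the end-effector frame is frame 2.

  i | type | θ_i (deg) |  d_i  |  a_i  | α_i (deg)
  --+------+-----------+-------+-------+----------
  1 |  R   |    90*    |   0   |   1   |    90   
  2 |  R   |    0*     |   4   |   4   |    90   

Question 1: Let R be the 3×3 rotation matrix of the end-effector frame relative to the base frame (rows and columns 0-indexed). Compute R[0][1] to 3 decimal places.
End-effector y-axis (col 1 of R) = (1.0000,-0.0000,0.0000)
R[0][1] = 1.0000

1.000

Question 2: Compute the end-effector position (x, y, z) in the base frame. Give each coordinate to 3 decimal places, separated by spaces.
after link 1: o_1 = (0.0000, 1.0000, 0.0000)
after link 2: o_2 = (4.0000, 5.0000, 0.0000)

4.000 5.000 0.000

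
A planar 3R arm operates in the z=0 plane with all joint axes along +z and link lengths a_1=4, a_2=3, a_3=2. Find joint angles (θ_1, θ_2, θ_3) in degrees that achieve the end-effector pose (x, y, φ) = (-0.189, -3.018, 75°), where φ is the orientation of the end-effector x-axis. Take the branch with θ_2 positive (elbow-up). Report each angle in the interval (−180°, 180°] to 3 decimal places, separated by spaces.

-134.994 89.999 119.995

wrist centre = target − a_3·(cos φ, sin φ) = (-0.7066, -4.9499)
cos θ_2 = (25.0004−4²−3²)/(2·4·3) = 0.0000; θ_2 = 89.9991° (elbow-up)
β = atan2(-4.9499,-0.7066) = -98.1246°; ψ = atan2(3.0000,4.0000) = 36.8696°
θ_1 = β − ψ = -134.9942°
θ_3 = φ − θ_1 − θ_2 = 119.9951° (wrapped to (-180°,180°])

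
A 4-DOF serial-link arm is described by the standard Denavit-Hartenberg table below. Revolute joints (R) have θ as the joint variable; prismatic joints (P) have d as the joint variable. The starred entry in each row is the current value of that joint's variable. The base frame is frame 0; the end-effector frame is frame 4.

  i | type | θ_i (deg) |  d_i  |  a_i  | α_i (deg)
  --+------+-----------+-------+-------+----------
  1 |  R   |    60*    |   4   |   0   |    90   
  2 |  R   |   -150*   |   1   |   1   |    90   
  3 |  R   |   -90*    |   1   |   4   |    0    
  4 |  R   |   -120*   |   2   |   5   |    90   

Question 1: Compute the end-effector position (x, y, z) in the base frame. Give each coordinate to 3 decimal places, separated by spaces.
after link 1: o_1 = (0.0000, 0.0000, 4.0000)
after link 2: o_2 = (0.4330, -1.2500, 3.5000)
after link 3: o_3 = (-3.2811, 0.3170, 4.3660)
after link 4: o_4 = (0.2590, 1.4486, 8.2631)

0.259 1.449 8.263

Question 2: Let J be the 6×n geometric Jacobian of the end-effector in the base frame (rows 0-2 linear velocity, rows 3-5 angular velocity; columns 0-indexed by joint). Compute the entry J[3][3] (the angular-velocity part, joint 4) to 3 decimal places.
axis z_3 = (-0.2500,-0.4330,0.8660); lever o_n−o_3 = (3.5401,1.1316,3.8971)
cross product → J_v[:, 3] = (-2.6675,4.0401,1.2500)
J_ω[:, 3] = z_3
entry J[3][3] = -0.2500

-0.250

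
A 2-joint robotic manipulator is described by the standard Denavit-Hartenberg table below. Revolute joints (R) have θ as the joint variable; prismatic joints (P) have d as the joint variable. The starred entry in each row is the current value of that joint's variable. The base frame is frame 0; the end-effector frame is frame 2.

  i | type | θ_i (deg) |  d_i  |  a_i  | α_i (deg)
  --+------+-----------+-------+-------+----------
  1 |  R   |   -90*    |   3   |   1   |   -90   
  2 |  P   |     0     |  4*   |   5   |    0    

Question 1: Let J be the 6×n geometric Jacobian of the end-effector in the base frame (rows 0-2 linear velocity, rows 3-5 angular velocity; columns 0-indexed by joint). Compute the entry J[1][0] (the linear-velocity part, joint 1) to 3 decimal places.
axis z_0 = ẑ; lever o_n−o_0 = (4.0000,-6.0000,3.0000)
cross product → J_v[:, 0] = (6.0000,4.0000,-0.0000)
J_ω[:, 0] = z_0
entry J[1][0] = 4.0000

4.000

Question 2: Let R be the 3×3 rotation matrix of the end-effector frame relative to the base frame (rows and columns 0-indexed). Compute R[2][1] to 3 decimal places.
End-effector y-axis (col 1 of R) = (0.0000,0.0000,-1.0000)
R[2][1] = -1.0000

-1.000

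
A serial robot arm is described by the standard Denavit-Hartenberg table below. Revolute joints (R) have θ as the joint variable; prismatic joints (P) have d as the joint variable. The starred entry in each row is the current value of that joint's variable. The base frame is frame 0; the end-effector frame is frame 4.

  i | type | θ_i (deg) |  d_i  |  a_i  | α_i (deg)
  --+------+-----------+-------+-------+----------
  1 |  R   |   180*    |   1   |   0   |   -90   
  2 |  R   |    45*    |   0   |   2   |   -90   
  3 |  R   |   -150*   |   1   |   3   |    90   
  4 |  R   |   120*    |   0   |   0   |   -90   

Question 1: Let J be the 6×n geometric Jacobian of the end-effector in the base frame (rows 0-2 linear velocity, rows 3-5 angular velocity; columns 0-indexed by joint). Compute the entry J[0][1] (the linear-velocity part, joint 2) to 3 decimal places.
axis z_1 = (-0.0000,-1.0000,0.0000); lever o_n−o_1 = (1.1300,-1.5000,-0.2842)
cross product → J_v[:, 1] = (0.2842,0.0000,1.1300)
J_ω[:, 1] = z_1
entry J[0][1] = 0.2842

0.284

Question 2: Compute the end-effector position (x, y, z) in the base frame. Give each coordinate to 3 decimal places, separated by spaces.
after link 1: o_1 = (0.0000, 0.0000, 1.0000)
after link 2: o_2 = (-1.4142, 0.0000, -0.4142)
after link 3: o_3 = (1.1300, -1.5000, 0.7158)
after link 4: o_4 = (1.1300, -1.5000, 0.7158)

1.130 -1.500 0.716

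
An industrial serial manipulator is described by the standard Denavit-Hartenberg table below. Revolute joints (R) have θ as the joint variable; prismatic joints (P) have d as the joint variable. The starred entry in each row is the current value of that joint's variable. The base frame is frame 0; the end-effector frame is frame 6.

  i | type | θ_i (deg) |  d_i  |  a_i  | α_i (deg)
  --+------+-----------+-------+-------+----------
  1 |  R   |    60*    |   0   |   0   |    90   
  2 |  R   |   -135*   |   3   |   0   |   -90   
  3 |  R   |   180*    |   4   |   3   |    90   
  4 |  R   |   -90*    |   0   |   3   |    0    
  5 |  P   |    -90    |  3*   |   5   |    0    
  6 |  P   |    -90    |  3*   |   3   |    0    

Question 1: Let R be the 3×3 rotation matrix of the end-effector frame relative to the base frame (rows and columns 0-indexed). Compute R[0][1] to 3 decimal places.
End-effector y-axis (col 1 of R) = (-0.3536,-0.6124,-0.7071)
R[0][1] = -0.3536

-0.354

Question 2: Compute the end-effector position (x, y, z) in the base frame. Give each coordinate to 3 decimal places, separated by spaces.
after link 1: o_1 = (0.0000, 0.0000, 0.0000)
after link 2: o_2 = (2.5981, -1.5000, 0.0000)
after link 3: o_3 = (5.0729, 2.7866, -0.7071)
after link 4: o_4 = (4.0123, 0.9495, 1.4142)
after link 5: o_5 = (-0.3536, -0.6124, -2.1213)
after link 6: o_6 = (-1.8910, 2.7247, -4.2426)

-1.891 2.725 -4.243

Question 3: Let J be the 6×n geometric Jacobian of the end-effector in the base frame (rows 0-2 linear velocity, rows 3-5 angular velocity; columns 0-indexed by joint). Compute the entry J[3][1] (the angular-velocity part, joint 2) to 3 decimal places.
axis z_1 = (0.8660,-0.5000,0.0000); lever o_n−o_1 = (-1.8910,2.7247,-4.2426)
cross product → J_v[:, 1] = (2.1213,3.6742,1.4142)
J_ω[:, 1] = z_1
entry J[3][1] = 0.8660

0.866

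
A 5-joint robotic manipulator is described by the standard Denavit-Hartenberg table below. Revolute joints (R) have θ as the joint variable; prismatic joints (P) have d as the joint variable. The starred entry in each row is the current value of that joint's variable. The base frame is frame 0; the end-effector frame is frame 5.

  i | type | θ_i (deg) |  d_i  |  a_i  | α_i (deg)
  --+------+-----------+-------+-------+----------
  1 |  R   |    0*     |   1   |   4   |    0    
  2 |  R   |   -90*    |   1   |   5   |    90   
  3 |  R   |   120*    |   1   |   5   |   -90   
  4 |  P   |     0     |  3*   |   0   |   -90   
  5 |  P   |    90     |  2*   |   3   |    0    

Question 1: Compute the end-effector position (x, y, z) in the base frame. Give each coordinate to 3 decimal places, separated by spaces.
after link 1: o_1 = (4.0000, 0.0000, 1.0000)
after link 2: o_2 = (4.0000, -5.0000, 2.0000)
after link 3: o_3 = (3.0000, -2.5000, 6.3301)
after link 4: o_4 = (3.0000, 0.0981, 4.8301)
after link 5: o_5 = (5.0000, -2.5000, 6.3301)

5.000 -2.500 6.330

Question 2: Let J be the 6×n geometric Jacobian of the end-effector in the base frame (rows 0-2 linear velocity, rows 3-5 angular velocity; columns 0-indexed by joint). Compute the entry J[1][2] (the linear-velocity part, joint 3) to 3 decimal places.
4.330

axis z_2 = (-1.0000,-0.0000,0.0000); lever o_n−o_2 = (1.0000,2.5000,4.3301)
cross product → J_v[:, 2] = (-0.0000,4.3301,-2.5000)
J_ω[:, 2] = z_2
entry J[1][2] = 4.3301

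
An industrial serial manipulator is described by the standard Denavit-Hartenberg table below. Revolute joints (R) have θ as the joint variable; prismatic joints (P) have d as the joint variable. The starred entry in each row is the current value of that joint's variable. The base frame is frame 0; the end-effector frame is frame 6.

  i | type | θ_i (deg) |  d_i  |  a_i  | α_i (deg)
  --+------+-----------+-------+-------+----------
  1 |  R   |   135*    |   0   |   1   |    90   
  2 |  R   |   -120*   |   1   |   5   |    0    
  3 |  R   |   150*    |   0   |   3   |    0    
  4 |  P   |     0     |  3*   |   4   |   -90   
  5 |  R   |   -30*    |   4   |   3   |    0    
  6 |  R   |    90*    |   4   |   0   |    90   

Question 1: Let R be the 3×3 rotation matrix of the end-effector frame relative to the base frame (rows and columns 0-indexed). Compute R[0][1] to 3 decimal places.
End-effector y-axis (col 1 of R) = (0.3536,-0.3536,0.8660)
R[0][1] = 0.3536

0.354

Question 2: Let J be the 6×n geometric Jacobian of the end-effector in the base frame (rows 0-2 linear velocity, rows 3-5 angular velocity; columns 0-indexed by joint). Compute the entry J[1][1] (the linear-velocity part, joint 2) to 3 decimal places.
axis z_1 = (0.7071,0.7071,0.0000); lever o_n−o_1 = (2.6077,5.1705,7.3971)
cross product → J_v[:, 1] = (5.2305,-5.2305,1.8122)
J_ω[:, 1] = z_1
entry J[1][1] = -5.2305

-5.231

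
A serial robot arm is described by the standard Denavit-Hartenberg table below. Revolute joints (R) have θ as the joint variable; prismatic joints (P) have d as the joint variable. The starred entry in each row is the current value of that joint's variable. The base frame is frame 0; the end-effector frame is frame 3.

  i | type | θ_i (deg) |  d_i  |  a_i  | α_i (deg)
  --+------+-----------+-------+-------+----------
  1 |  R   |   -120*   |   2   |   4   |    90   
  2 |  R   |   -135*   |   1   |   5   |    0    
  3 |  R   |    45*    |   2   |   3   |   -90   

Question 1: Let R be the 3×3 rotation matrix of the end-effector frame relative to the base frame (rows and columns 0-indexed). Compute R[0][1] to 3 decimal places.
End-effector y-axis (col 1 of R) = (0.8660,-0.5000,-0.0000)
R[0][1] = 0.8660

0.866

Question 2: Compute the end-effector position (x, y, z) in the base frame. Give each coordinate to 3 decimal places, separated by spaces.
after link 1: o_1 = (-2.0000, -3.4641, 2.0000)
after link 2: o_2 = (-1.0983, 0.0978, -1.5355)
after link 3: o_3 = (-2.8303, 1.0978, -4.5355)

-2.830 1.098 -4.536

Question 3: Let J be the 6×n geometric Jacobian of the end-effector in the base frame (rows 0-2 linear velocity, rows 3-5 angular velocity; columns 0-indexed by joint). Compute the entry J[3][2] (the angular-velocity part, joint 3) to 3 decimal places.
-0.866

axis z_2 = (-0.8660,0.5000,0.0000); lever o_n−o_2 = (-1.7321,1.0000,-3.0000)
cross product → J_v[:, 2] = (-1.5000,-2.5981,0.0000)
J_ω[:, 2] = z_2
entry J[3][2] = -0.8660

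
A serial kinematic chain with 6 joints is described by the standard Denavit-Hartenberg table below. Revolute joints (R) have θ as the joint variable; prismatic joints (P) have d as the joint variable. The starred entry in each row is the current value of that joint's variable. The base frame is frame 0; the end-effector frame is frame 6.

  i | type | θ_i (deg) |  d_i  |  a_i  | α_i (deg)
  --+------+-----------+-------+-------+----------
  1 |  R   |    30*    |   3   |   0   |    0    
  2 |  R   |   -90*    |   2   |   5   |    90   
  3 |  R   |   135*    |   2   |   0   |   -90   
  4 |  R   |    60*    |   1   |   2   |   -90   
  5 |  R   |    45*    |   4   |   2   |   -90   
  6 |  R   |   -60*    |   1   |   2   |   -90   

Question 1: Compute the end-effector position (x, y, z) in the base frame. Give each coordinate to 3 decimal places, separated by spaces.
7.609 -5.533 3.990

after link 1: o_1 = (0.0000, 0.0000, 3.0000)
after link 2: o_2 = (2.5000, -4.3301, 5.0000)
after link 3: o_3 = (0.7679, -5.3301, 5.0000)
after link 4: o_4 = (1.5608, -3.2394, 5.0000)
after link 5: o_5 = (5.8283, -4.1813, 4.0505)
after link 6: o_6 = (7.6086, -5.5329, 3.9899)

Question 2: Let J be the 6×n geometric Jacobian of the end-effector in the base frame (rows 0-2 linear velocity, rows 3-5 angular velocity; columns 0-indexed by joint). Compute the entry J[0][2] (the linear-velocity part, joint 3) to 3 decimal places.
axis z_2 = (-0.8660,-0.5000,0.0000); lever o_n−o_2 = (5.1086,-1.2028,-1.0101)
cross product → J_v[:, 2] = (0.5051,-0.8748,3.5959)
J_ω[:, 2] = z_2
entry J[0][2] = 0.5051

0.505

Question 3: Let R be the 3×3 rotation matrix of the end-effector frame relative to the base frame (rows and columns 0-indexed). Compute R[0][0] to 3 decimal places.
End-effector x-axis (col 0 of R) = (0.9678,-0.1979,-0.1553)
R[0][0] = 0.9678

0.968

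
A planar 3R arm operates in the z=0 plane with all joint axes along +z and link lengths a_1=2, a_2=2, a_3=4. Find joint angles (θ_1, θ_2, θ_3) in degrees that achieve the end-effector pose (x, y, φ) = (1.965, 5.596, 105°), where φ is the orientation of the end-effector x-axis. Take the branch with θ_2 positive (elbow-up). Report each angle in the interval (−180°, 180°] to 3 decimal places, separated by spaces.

0.012 59.979 45.009

wrist centre = target − a_3·(cos φ, sin φ) = (3.0003, 1.7323)
cos θ_2 = (12.0025−2²−2²)/(2·2·2) = 0.5003; θ_2 = 59.9792° (elbow-up)
β = atan2(1.7323,3.0003) = 30.0012°; ψ = atan2(1.7317,3.0006) = 29.9896°
θ_1 = β − ψ = 0.0116°
θ_3 = φ − θ_1 − θ_2 = 45.0091° (wrapped to (-180°,180°])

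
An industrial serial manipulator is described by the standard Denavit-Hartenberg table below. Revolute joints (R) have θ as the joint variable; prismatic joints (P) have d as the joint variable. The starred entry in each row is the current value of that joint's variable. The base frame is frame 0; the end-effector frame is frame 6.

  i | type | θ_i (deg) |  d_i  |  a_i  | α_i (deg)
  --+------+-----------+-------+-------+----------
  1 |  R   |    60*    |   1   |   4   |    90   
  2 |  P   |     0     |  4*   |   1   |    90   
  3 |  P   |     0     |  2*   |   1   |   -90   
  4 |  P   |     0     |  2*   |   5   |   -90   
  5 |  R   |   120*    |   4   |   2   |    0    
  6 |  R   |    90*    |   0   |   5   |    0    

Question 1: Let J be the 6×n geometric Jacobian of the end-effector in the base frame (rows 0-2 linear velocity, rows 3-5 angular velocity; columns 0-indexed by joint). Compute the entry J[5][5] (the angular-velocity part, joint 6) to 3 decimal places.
1.000

axis z_5 = (0.0000,0.0000,1.0000); lever o_n−o_5 = (-0.0000,-5.0000,0.0000)
cross product → J_v[:, 5] = (5.0000,-0.0000,0.0000)
J_ω[:, 5] = z_5
entry J[5][5] = 1.0000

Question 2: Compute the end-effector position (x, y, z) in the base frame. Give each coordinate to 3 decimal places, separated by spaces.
after link 1: o_1 = (2.0000, 3.4641, 1.0000)
after link 2: o_2 = (5.9641, 2.3301, 1.0000)
after link 3: o_3 = (6.4641, 3.1962, -1.0000)
after link 4: o_4 = (10.6962, 6.5263, -1.0000)
after link 5: o_5 = (8.6962, 6.5263, 3.0000)
after link 6: o_6 = (8.6962, 1.5263, 3.0000)

8.696 1.526 3.000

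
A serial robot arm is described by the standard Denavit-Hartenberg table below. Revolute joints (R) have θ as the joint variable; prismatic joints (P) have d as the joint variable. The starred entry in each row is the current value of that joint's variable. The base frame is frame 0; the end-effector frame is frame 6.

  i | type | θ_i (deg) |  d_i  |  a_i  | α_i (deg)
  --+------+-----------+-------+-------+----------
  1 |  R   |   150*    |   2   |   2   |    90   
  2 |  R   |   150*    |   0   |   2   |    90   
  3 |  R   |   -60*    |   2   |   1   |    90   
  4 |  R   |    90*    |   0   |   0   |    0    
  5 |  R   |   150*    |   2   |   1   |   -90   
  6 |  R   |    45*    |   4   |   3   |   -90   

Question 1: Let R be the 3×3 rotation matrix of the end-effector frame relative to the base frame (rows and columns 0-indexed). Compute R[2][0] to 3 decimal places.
-0.313

End-effector x-axis (col 0 of R) = (0.9217,0.2296,-0.3125)
R[2][0] = -0.3125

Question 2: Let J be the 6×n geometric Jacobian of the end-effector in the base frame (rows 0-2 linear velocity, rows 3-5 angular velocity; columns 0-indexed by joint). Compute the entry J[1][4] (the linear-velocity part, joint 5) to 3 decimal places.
axis z_4 = (-0.8995,-0.0580,-0.4330); lever o_n−o_4 = (2.0352,-3.0084,-3.5446)
cross product → J_v[:, 4] = (-1.0971,-4.0698,2.8242)
J_ω[:, 4] = z_4
entry J[1][4] = -4.0698

-4.070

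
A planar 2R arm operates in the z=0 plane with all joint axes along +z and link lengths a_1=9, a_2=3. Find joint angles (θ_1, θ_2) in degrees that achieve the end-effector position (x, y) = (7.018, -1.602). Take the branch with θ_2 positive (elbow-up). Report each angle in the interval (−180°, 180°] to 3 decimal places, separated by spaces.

-29.999 134.996

cos θ_2 = (51.8187−9²−3²)/(2·9·3) = -0.7071; θ_2 = 134.9963° (elbow-up)
β = atan2(-1.6020,7.0180) = -12.8586°; ψ = atan2(2.1215,6.8788) = 17.1400°
θ_1 = β − ψ = -29.9986°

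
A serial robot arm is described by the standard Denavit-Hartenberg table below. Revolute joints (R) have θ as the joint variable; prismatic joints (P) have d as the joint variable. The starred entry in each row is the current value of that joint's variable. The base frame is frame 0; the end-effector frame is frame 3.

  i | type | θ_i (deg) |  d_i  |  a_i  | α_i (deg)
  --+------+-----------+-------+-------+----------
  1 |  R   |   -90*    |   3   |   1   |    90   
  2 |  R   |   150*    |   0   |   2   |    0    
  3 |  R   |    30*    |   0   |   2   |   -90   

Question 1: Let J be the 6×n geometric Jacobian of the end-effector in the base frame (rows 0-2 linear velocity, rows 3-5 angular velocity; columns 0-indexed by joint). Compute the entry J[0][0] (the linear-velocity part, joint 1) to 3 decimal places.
axis z_0 = ẑ; lever o_n−o_0 = (-0.0000,2.7321,4.0000)
cross product → J_v[:, 0] = (-2.7321,-0.0000,0.0000)
J_ω[:, 0] = z_0
entry J[0][0] = -2.7321

-2.732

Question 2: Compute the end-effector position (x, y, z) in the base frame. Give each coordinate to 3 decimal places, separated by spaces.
-0.000 2.732 4.000

after link 1: o_1 = (0.0000, -1.0000, 3.0000)
after link 2: o_2 = (0.0000, 0.7321, 4.0000)
after link 3: o_3 = (-0.0000, 2.7321, 4.0000)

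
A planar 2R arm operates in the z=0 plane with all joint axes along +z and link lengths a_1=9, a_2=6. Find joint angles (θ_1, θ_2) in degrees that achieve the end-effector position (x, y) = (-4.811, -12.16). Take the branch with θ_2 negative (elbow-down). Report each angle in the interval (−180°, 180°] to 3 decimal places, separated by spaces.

-88.175 -59.993

cos θ_2 = (171.0113−9²−6²)/(2·9·6) = 0.5001; θ_2 = -59.9931° (elbow-down)
β = atan2(-12.1600,-4.8110) = -111.5858°; ψ = atan2(-5.1958,12.0006) = -23.4107°
θ_1 = β − ψ = -88.1751°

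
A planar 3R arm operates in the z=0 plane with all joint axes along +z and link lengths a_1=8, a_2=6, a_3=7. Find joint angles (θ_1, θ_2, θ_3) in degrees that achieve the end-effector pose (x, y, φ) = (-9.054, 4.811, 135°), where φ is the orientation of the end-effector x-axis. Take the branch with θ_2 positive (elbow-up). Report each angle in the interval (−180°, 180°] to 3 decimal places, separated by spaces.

wrist centre = target − a_3·(cos φ, sin φ) = (-4.1043, -0.1387)
cos θ_2 = (16.8641−8²−6²)/(2·8·6) = -0.8660; θ_2 = 149.9969° (elbow-up)
β = atan2(-0.1387,-4.1043) = -178.0638°; ψ = atan2(3.0003,2.8040) = 46.9367°
θ_1 = β − ψ = -225.0005°
θ_3 = φ − θ_1 − θ_2 = -149.9964° (wrapped to (-180°,180°])

134.999 149.997 -149.996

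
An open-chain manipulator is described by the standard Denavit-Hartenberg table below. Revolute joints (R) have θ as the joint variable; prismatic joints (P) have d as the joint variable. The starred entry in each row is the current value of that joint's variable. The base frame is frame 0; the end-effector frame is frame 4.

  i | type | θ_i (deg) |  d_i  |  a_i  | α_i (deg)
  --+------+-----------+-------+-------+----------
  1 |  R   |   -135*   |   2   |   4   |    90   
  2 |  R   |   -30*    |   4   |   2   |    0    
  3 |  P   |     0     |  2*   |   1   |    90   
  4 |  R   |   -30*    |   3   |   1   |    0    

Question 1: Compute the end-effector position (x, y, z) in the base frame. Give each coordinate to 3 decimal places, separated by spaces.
after link 1: o_1 = (-2.8284, -2.8284, 2.0000)
after link 2: o_2 = (-6.8816, -1.2247, 1.0000)
after link 3: o_3 = (-8.9082, -0.4229, 0.5000)
after link 4: o_4 = (-8.0243, -0.2461, -2.5311)

-8.024 -0.246 -2.531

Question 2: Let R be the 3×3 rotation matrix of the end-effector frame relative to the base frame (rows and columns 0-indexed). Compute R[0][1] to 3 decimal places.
End-effector y-axis (col 1 of R) = (-0.9186,0.3062,-0.2500)
R[0][1] = -0.9186

-0.919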